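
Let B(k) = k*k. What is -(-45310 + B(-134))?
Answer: 27354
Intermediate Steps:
B(k) = k²
-(-45310 + B(-134)) = -(-45310 + (-134)²) = -(-45310 + 17956) = -1*(-27354) = 27354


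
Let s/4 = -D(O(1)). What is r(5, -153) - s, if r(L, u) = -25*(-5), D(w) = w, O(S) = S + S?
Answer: 133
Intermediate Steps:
O(S) = 2*S
r(L, u) = 125
s = -8 (s = 4*(-2) = -8)
r(5, -153) - s = 125 - 1*(-8) = 125 + 8 = 133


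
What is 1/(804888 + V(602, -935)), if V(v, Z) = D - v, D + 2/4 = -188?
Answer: 2/1608195 ≈ 1.2436e-6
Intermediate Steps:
D = -377/2 (D = -½ - 188 = -377/2 ≈ -188.50)
V(v, Z) = -377/2 - v
1/(804888 + V(602, -935)) = 1/(804888 + (-377/2 - 1*602)) = 1/(804888 + (-377/2 - 602)) = 1/(804888 - 1581/2) = 1/(1608195/2) = 2/1608195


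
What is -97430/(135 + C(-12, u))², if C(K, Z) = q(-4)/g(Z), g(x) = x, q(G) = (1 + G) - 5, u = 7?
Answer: -4774070/877969 ≈ -5.4376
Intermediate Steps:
q(G) = -4 + G
C(K, Z) = -8/Z (C(K, Z) = (-4 - 4)/Z = -8/Z)
-97430/(135 + C(-12, u))² = -97430/(135 - 8/7)² = -97430/((937/7)²) = -97430/877969/49 = -97430*49/877969 = -4774070/877969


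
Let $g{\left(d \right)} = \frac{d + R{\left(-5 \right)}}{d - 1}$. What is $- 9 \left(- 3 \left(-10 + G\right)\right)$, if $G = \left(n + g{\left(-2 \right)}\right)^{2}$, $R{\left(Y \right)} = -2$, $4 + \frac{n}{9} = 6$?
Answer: $9822$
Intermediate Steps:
$n = 18$ ($n = -36 + 9 \cdot 6 = -36 + 54 = 18$)
$g{\left(d \right)} = \frac{-2 + d}{-1 + d}$ ($g{\left(d \right)} = \frac{d - 2}{d - 1} = \frac{-2 + d}{-1 + d}$)
$G = \frac{3364}{9}$ ($G = \left(18 + \frac{-2 - 2}{-1 - 2}\right)^{2} = \left(18 + \frac{1}{-3} \left(-4\right)\right)^{2} = \left(18 - - \frac{4}{3}\right)^{2} = \left(18 + \frac{4}{3}\right)^{2} = \left(\frac{58}{3}\right)^{2} = \frac{3364}{9} \approx 373.78$)
$- 9 \left(- 3 \left(-10 + G\right)\right) = - 9 \left(- 3 \left(-10 + \frac{3364}{9}\right)\right) = - 9 \left(\left(-3\right) \frac{3274}{9}\right) = \left(-9\right) \left(- \frac{3274}{3}\right) = 9822$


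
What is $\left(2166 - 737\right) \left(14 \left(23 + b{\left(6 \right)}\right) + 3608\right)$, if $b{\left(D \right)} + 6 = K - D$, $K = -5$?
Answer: $5275868$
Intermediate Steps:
$b{\left(D \right)} = -11 - D$ ($b{\left(D \right)} = -6 - \left(5 + D\right) = -11 - D$)
$\left(2166 - 737\right) \left(14 \left(23 + b{\left(6 \right)}\right) + 3608\right) = \left(2166 - 737\right) \left(14 \left(23 - 17\right) + 3608\right) = 1429 \left(14 \left(23 - 17\right) + 3608\right) = 1429 \left(14 \cdot 6 + 3608\right) = 1429 \left(84 + 3608\right) = 1429 \cdot 3692 = 5275868$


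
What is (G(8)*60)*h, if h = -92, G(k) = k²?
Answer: -353280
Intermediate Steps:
(G(8)*60)*h = (8²*60)*(-92) = (64*60)*(-92) = 3840*(-92) = -353280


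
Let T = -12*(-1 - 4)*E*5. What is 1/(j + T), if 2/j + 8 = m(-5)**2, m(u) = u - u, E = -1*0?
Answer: -4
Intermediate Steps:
E = 0
m(u) = 0
j = -1/4 (j = 2/(-8 + 0**2) = 2/(-8 + 0) = 2/(-8) = 2*(-1/8) = -1/4 ≈ -0.25000)
T = 0 (T = -12*(-1 - 4)*0*5 = -(-60)*0*5 = -12*0*5 = 0*5 = 0)
1/(j + T) = 1/(-1/4 + 0) = 1/(-1/4) = -4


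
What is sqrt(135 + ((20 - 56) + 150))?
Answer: sqrt(249) ≈ 15.780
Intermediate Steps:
sqrt(135 + ((20 - 56) + 150)) = sqrt(135 + (-36 + 150)) = sqrt(135 + 114) = sqrt(249)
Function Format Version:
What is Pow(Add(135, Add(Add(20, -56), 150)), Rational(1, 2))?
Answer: Pow(249, Rational(1, 2)) ≈ 15.780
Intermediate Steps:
Pow(Add(135, Add(Add(20, -56), 150)), Rational(1, 2)) = Pow(Add(135, Add(-36, 150)), Rational(1, 2)) = Pow(Add(135, 114), Rational(1, 2)) = Pow(249, Rational(1, 2))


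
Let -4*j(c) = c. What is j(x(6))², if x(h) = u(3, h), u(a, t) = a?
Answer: 9/16 ≈ 0.56250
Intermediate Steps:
x(h) = 3
j(c) = -c/4
j(x(6))² = (-¼*3)² = (-¾)² = 9/16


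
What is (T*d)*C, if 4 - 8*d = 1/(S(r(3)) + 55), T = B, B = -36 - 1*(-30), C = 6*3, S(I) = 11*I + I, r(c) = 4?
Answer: -11097/206 ≈ -53.869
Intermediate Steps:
S(I) = 12*I
C = 18
B = -6 (B = -36 + 30 = -6)
T = -6
d = 411/824 (d = 1/2 - 1/(8*(12*4 + 55)) = 1/2 - 1/(8*(48 + 55)) = 1/2 - 1/8/103 = 1/2 - 1/8*1/103 = 1/2 - 1/824 = 411/824 ≈ 0.49879)
(T*d)*C = -6*411/824*18 = -1233/412*18 = -11097/206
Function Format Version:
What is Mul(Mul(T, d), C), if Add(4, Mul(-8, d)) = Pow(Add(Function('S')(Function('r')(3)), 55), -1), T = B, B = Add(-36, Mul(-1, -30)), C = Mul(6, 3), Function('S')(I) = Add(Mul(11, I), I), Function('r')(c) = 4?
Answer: Rational(-11097, 206) ≈ -53.869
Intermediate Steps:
Function('S')(I) = Mul(12, I)
C = 18
B = -6 (B = Add(-36, 30) = -6)
T = -6
d = Rational(411, 824) (d = Add(Rational(1, 2), Mul(Rational(-1, 8), Pow(Add(Mul(12, 4), 55), -1))) = Add(Rational(1, 2), Mul(Rational(-1, 8), Pow(Add(48, 55), -1))) = Add(Rational(1, 2), Mul(Rational(-1, 8), Pow(103, -1))) = Add(Rational(1, 2), Mul(Rational(-1, 8), Rational(1, 103))) = Add(Rational(1, 2), Rational(-1, 824)) = Rational(411, 824) ≈ 0.49879)
Mul(Mul(T, d), C) = Mul(Mul(-6, Rational(411, 824)), 18) = Mul(Rational(-1233, 412), 18) = Rational(-11097, 206)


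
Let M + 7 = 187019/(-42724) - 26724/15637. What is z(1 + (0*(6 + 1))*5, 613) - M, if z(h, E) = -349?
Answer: -224415542017/668075188 ≈ -335.91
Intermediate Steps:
M = -8742698595/668075188 (M = -7 + (187019/(-42724) - 26724/15637) = -7 + (187019*(-1/42724) - 26724*1/15637) = -7 + (-187019/42724 - 26724/15637) = -7 - 4066172279/668075188 = -8742698595/668075188 ≈ -13.086)
z(1 + (0*(6 + 1))*5, 613) - M = -349 - 1*(-8742698595/668075188) = -349 + 8742698595/668075188 = -224415542017/668075188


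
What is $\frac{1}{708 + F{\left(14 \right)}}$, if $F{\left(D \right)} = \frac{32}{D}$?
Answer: $\frac{7}{4972} \approx 0.0014079$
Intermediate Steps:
$\frac{1}{708 + F{\left(14 \right)}} = \frac{1}{708 + \frac{32}{14}} = \frac{1}{708 + 32 \cdot \frac{1}{14}} = \frac{1}{708 + \frac{16}{7}} = \frac{1}{\frac{4972}{7}} = \frac{7}{4972}$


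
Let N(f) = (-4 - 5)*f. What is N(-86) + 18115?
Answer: 18889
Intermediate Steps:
N(f) = -9*f
N(-86) + 18115 = -9*(-86) + 18115 = 774 + 18115 = 18889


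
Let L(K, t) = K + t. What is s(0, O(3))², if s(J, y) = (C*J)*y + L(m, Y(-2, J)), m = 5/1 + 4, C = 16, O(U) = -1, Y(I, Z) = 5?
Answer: 196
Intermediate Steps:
m = 9 (m = 5*1 + 4 = 5 + 4 = 9)
s(J, y) = 14 + 16*J*y (s(J, y) = (16*J)*y + (9 + 5) = 16*J*y + 14 = 14 + 16*J*y)
s(0, O(3))² = (14 + 16*0*(-1))² = (14 + 0)² = 14² = 196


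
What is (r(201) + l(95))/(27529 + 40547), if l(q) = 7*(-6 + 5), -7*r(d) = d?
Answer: -125/238266 ≈ -0.00052462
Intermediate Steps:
r(d) = -d/7
l(q) = -7 (l(q) = 7*(-1) = -7)
(r(201) + l(95))/(27529 + 40547) = (-1/7*201 - 7)/(27529 + 40547) = (-201/7 - 7)/68076 = -250/7*1/68076 = -125/238266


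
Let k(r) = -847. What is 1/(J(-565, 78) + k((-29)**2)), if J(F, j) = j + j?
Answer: -1/691 ≈ -0.0014472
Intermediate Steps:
J(F, j) = 2*j
1/(J(-565, 78) + k((-29)**2)) = 1/(2*78 - 847) = 1/(156 - 847) = 1/(-691) = -1/691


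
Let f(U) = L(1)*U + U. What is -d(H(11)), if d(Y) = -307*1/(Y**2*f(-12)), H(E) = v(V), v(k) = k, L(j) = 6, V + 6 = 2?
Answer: -307/1344 ≈ -0.22842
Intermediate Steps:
V = -4 (V = -6 + 2 = -4)
H(E) = -4
f(U) = 7*U (f(U) = 6*U + U = 7*U)
d(Y) = 307/(84*Y**2) (d(Y) = -307*(-1/(84*Y**2)) = -(-307)/(84*Y**2) = 307/(84*Y**2))
-d(H(11)) = -307/(84*(-4)**2) = -307/(84*16) = -1*307/1344 = -307/1344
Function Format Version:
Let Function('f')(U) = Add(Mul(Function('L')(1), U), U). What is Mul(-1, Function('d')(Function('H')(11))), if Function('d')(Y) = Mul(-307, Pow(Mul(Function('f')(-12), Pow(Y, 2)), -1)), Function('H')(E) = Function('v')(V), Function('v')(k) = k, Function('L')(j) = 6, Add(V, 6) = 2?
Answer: Rational(-307, 1344) ≈ -0.22842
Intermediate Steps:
V = -4 (V = Add(-6, 2) = -4)
Function('H')(E) = -4
Function('f')(U) = Mul(7, U) (Function('f')(U) = Add(Mul(6, U), U) = Mul(7, U))
Function('d')(Y) = Mul(Rational(307, 84), Pow(Y, -2)) (Function('d')(Y) = Mul(-307, Pow(Mul(Mul(7, -12), Pow(Y, 2)), -1)) = Mul(-307, Pow(Mul(-84, Pow(Y, 2)), -1)) = Mul(-307, Mul(Rational(-1, 84), Pow(Y, -2))) = Mul(Rational(307, 84), Pow(Y, -2)))
Mul(-1, Function('d')(Function('H')(11))) = Mul(-1, Mul(Rational(307, 84), Pow(-4, -2))) = Mul(-1, Mul(Rational(307, 84), Rational(1, 16))) = Mul(-1, Rational(307, 1344)) = Rational(-307, 1344)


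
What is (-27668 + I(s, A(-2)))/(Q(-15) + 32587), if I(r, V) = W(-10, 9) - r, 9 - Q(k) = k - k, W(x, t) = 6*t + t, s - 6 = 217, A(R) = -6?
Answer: -6957/8149 ≈ -0.85372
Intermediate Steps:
s = 223 (s = 6 + 217 = 223)
W(x, t) = 7*t
Q(k) = 9 (Q(k) = 9 - (k - k) = 9 - 1*0 = 9 + 0 = 9)
I(r, V) = 63 - r (I(r, V) = 7*9 - r = 63 - r)
(-27668 + I(s, A(-2)))/(Q(-15) + 32587) = (-27668 + (63 - 1*223))/(9 + 32587) = (-27668 + (63 - 223))/32596 = (-27668 - 160)*(1/32596) = -27828*1/32596 = -6957/8149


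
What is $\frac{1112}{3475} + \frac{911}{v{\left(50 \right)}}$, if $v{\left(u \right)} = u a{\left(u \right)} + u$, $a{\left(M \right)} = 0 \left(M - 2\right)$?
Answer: $\frac{927}{50} \approx 18.54$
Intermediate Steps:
$a{\left(M \right)} = 0$ ($a{\left(M \right)} = 0 \left(-2 + M\right) = 0$)
$v{\left(u \right)} = u$ ($v{\left(u \right)} = u 0 + u = 0 + u = u$)
$\frac{1112}{3475} + \frac{911}{v{\left(50 \right)}} = \frac{1112}{3475} + \frac{911}{50} = 1112 \cdot \frac{1}{3475} + 911 \cdot \frac{1}{50} = \frac{8}{25} + \frac{911}{50} = \frac{927}{50}$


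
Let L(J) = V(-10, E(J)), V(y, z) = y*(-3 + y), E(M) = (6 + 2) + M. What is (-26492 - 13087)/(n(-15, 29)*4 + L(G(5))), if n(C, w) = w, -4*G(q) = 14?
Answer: -13193/82 ≈ -160.89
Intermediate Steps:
G(q) = -7/2 (G(q) = -¼*14 = -7/2)
E(M) = 8 + M
L(J) = 130 (L(J) = -10*(-3 - 10) = -10*(-13) = 130)
(-26492 - 13087)/(n(-15, 29)*4 + L(G(5))) = (-26492 - 13087)/(29*4 + 130) = -39579/(116 + 130) = -39579/246 = -39579*1/246 = -13193/82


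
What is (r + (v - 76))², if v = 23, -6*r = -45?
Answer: 8281/4 ≈ 2070.3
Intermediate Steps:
r = 15/2 (r = -⅙*(-45) = 15/2 ≈ 7.5000)
(r + (v - 76))² = (15/2 + (23 - 76))² = (15/2 - 53)² = (-91/2)² = 8281/4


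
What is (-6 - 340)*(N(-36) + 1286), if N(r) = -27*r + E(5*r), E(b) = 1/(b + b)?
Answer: -140628067/180 ≈ -7.8127e+5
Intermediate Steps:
E(b) = 1/(2*b)
N(r) = -27*r + 1/(10*r) (N(r) = -27*r + 1/(2*((5*r))) = -27*r + (1/(5*r))/2 = -27*r + 1/(10*r))
(-6 - 340)*(N(-36) + 1286) = (-6 - 340)*((-27*(-36) + (⅒)/(-36)) + 1286) = -346*((972 + (⅒)*(-1/36)) + 1286) = -346*((972 - 1/360) + 1286) = -346*(349919/360 + 1286) = -346*812879/360 = -140628067/180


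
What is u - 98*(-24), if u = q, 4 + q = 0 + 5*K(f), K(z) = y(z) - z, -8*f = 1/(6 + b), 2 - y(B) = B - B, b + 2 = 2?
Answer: 113189/48 ≈ 2358.1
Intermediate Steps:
b = 0 (b = -2 + 2 = 0)
y(B) = 2 (y(B) = 2 - (B - B) = 2 - 1*0 = 2 + 0 = 2)
f = -1/48 (f = -1/(8*(6 + 0)) = -⅛/6 = -⅛*⅙ = -1/48 ≈ -0.020833)
K(z) = 2 - z
q = 293/48 (q = -4 + (0 + 5*(2 - 1*(-1/48))) = -4 + (0 + 5*(2 + 1/48)) = -4 + (0 + 5*(97/48)) = -4 + (0 + 485/48) = -4 + 485/48 = 293/48 ≈ 6.1042)
u = 293/48 ≈ 6.1042
u - 98*(-24) = 293/48 - 98*(-24) = 293/48 + 2352 = 113189/48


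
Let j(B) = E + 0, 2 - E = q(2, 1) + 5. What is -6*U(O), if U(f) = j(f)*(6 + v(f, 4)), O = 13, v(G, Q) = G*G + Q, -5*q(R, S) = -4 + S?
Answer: 19332/5 ≈ 3866.4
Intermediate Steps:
q(R, S) = 4/5 - S/5 (q(R, S) = -(-4 + S)/5 = 4/5 - S/5)
E = -18/5 (E = 2 - ((4/5 - 1/5*1) + 5) = 2 - ((4/5 - 1/5) + 5) = 2 - (3/5 + 5) = 2 - 1*28/5 = 2 - 28/5 = -18/5 ≈ -3.6000)
v(G, Q) = Q + G**2 (v(G, Q) = G**2 + Q = Q + G**2)
j(B) = -18/5 (j(B) = -18/5 + 0 = -18/5)
U(f) = -36 - 18*f**2/5 (U(f) = -18*(6 + (4 + f**2))/5 = -18*(10 + f**2)/5 = -36 - 18*f**2/5)
-6*U(O) = -6*(-36 - 18/5*13**2) = -6*(-36 - 18/5*169) = -6*(-36 - 3042/5) = -6*(-3222/5) = 19332/5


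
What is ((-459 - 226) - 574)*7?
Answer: -8813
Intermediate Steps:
((-459 - 226) - 574)*7 = (-685 - 574)*7 = -1259*7 = -8813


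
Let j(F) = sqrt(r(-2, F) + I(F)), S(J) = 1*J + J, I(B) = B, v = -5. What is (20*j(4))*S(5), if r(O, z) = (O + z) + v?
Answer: 200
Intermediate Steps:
r(O, z) = -5 + O + z (r(O, z) = (O + z) - 5 = -5 + O + z)
S(J) = 2*J (S(J) = J + J = 2*J)
j(F) = sqrt(-7 + 2*F) (j(F) = sqrt((-5 - 2 + F) + F) = sqrt((-7 + F) + F) = sqrt(-7 + 2*F))
(20*j(4))*S(5) = (20*sqrt(-7 + 2*4))*(2*5) = (20*sqrt(-7 + 8))*10 = (20*sqrt(1))*10 = (20*1)*10 = 20*10 = 200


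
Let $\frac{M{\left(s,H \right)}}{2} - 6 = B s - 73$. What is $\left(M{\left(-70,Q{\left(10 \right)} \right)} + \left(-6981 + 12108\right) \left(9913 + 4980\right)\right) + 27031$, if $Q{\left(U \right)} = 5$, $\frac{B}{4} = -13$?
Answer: $76390588$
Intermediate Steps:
$B = -52$ ($B = 4 \left(-13\right) = -52$)
$M{\left(s,H \right)} = -134 - 104 s$ ($M{\left(s,H \right)} = 12 + 2 \left(- 52 s - 73\right) = 12 + 2 \left(-73 - 52 s\right) = 12 - \left(146 + 104 s\right) = -134 - 104 s$)
$\left(M{\left(-70,Q{\left(10 \right)} \right)} + \left(-6981 + 12108\right) \left(9913 + 4980\right)\right) + 27031 = \left(\left(-134 - -7280\right) + \left(-6981 + 12108\right) \left(9913 + 4980\right)\right) + 27031 = \left(\left(-134 + 7280\right) + 5127 \cdot 14893\right) + 27031 = \left(7146 + 76356411\right) + 27031 = 76363557 + 27031 = 76390588$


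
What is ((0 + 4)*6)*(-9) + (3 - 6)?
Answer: -219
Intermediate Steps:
((0 + 4)*6)*(-9) + (3 - 6) = (4*6)*(-9) - 3 = 24*(-9) - 3 = -216 - 3 = -219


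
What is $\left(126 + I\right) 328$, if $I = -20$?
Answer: $34768$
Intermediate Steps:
$\left(126 + I\right) 328 = \left(126 - 20\right) 328 = 106 \cdot 328 = 34768$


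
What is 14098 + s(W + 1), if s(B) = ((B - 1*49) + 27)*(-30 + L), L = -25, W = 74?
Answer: 11183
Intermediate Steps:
s(B) = 1210 - 55*B (s(B) = ((B - 1*49) + 27)*(-30 - 25) = ((B - 49) + 27)*(-55) = ((-49 + B) + 27)*(-55) = (-22 + B)*(-55) = 1210 - 55*B)
14098 + s(W + 1) = 14098 + (1210 - 55*(74 + 1)) = 14098 + (1210 - 55*75) = 14098 + (1210 - 4125) = 14098 - 2915 = 11183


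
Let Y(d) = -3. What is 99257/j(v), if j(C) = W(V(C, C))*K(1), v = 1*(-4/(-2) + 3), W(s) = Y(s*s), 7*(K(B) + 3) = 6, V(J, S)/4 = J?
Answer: 694799/45 ≈ 15440.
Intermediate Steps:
V(J, S) = 4*J
K(B) = -15/7 (K(B) = -3 + (1/7)*6 = -3 + 6/7 = -15/7)
W(s) = -3
v = 5 (v = 1*(-4*(-1/2) + 3) = 1*(2 + 3) = 1*5 = 5)
j(C) = 45/7 (j(C) = -3*(-15/7) = 45/7)
99257/j(v) = 99257/(45/7) = 99257*(7/45) = 694799/45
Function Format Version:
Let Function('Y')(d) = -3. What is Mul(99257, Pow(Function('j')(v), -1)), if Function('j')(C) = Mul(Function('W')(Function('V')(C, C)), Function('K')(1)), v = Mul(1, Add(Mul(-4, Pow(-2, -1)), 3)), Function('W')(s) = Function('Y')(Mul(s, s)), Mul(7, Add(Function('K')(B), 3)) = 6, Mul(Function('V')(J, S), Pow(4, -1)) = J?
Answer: Rational(694799, 45) ≈ 15440.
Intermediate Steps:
Function('V')(J, S) = Mul(4, J)
Function('K')(B) = Rational(-15, 7) (Function('K')(B) = Add(-3, Mul(Rational(1, 7), 6)) = Add(-3, Rational(6, 7)) = Rational(-15, 7))
Function('W')(s) = -3
v = 5 (v = Mul(1, Add(Mul(-4, Rational(-1, 2)), 3)) = Mul(1, Add(2, 3)) = Mul(1, 5) = 5)
Function('j')(C) = Rational(45, 7) (Function('j')(C) = Mul(-3, Rational(-15, 7)) = Rational(45, 7))
Mul(99257, Pow(Function('j')(v), -1)) = Mul(99257, Pow(Rational(45, 7), -1)) = Mul(99257, Rational(7, 45)) = Rational(694799, 45)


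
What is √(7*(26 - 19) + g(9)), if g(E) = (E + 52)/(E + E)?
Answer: √1886/6 ≈ 7.2380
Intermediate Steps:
g(E) = (52 + E)/(2*E) (g(E) = (52 + E)/((2*E)) = (52 + E)*(1/(2*E)) = (52 + E)/(2*E))
√(7*(26 - 19) + g(9)) = √(7*(26 - 19) + (½)*(52 + 9)/9) = √(7*7 + (½)*(⅑)*61) = √(49 + 61/18) = √(943/18) = √1886/6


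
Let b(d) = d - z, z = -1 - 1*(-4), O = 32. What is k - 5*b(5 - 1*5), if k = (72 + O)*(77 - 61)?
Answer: 1679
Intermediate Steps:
z = 3 (z = -1 + 4 = 3)
k = 1664 (k = (72 + 32)*(77 - 61) = 104*16 = 1664)
b(d) = -3 + d (b(d) = d - 1*3 = d - 3 = -3 + d)
k - 5*b(5 - 1*5) = 1664 - 5*(-3 + (5 - 1*5)) = 1664 - 5*(-3 + (5 - 5)) = 1664 - 5*(-3 + 0) = 1664 - 5*(-3) = 1664 + 15 = 1679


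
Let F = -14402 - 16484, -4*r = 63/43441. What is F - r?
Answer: -5366874841/173764 ≈ -30886.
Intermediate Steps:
r = -63/173764 (r = -63/(4*43441) = -¼*63/43441 = -63/173764 ≈ -0.00036256)
F = -30886
F - r = -30886 - 1*(-63/173764) = -30886 + 63/173764 = -5366874841/173764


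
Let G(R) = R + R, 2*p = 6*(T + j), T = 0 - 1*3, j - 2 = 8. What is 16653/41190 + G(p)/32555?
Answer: 36257893/89396030 ≈ 0.40559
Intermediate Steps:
j = 10 (j = 2 + 8 = 10)
T = -3 (T = 0 - 3 = -3)
p = 21 (p = (6*(-3 + 10))/2 = (6*7)/2 = (½)*42 = 21)
G(R) = 2*R
16653/41190 + G(p)/32555 = 16653/41190 + (2*21)/32555 = 16653*(1/41190) + 42*(1/32555) = 5551/13730 + 42/32555 = 36257893/89396030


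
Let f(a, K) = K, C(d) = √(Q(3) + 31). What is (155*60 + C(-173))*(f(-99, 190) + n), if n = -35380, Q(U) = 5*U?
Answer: -327267000 - 35190*√46 ≈ -3.2751e+8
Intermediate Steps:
C(d) = √46 (C(d) = √(5*3 + 31) = √(15 + 31) = √46)
(155*60 + C(-173))*(f(-99, 190) + n) = (155*60 + √46)*(190 - 35380) = (9300 + √46)*(-35190) = -327267000 - 35190*√46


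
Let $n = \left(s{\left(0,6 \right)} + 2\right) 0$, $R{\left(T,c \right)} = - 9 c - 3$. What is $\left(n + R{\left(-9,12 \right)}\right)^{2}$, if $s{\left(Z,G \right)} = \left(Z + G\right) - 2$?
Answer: $12321$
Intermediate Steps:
$s{\left(Z,G \right)} = -2 + G + Z$ ($s{\left(Z,G \right)} = \left(G + Z\right) - 2 = -2 + G + Z$)
$R{\left(T,c \right)} = -3 - 9 c$
$n = 0$ ($n = \left(\left(-2 + 6 + 0\right) + 2\right) 0 = \left(4 + 2\right) 0 = 6 \cdot 0 = 0$)
$\left(n + R{\left(-9,12 \right)}\right)^{2} = \left(0 - 111\right)^{2} = \left(-111\right)^{2} = 12321$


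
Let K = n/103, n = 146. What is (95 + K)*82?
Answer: 814342/103 ≈ 7906.2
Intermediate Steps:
K = 146/103 ≈ 1.4175
(95 + K)*82 = (95 + 146/103)*82 = (9931/103)*82 = 814342/103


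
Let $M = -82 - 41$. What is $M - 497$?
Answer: $-620$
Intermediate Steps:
$M = -123$ ($M = -82 - 41 = -123$)
$M - 497 = -123 - 497 = -620$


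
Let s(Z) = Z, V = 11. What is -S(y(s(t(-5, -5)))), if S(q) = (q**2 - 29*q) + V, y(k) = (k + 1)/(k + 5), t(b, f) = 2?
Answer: 61/49 ≈ 1.2449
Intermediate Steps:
y(k) = (1 + k)/(5 + k)
S(q) = 11 + q**2 - 29*q (S(q) = (q**2 - 29*q) + 11 = 11 + q**2 - 29*q)
-S(y(s(t(-5, -5)))) = -(11 + ((1 + 2)/(5 + 2))**2 - 29*(1 + 2)/(5 + 2)) = -(11 + (3/7)**2 - 29*3/7) = -(11 + 9/49 - 87/7) = -1*(-61/49) = 61/49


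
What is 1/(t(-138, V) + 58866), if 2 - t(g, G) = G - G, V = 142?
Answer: 1/58868 ≈ 1.6987e-5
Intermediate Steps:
t(g, G) = 2 (t(g, G) = 2 - (G - G) = 2 - 1*0 = 2 + 0 = 2)
1/(t(-138, V) + 58866) = 1/(2 + 58866) = 1/58868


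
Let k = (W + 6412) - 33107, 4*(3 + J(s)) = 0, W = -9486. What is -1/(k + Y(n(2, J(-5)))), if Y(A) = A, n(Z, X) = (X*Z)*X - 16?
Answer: 1/36179 ≈ 2.7640e-5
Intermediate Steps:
J(s) = -3 (J(s) = -3 + (1/4)*0 = -3 + 0 = -3)
n(Z, X) = -16 + Z*X**2 (n(Z, X) = Z*X**2 - 16 = -16 + Z*X**2)
k = -36181 (k = (-9486 + 6412) - 33107 = -3074 - 33107 = -36181)
-1/(k + Y(n(2, J(-5)))) = -1/(-36181 + (-16 + 2*(-3)**2)) = -1/(-36181 + (-16 + 2*9)) = -1/(-36181 + (-16 + 18)) = -1/(-36181 + 2) = -1/(-36179) = -1*(-1/36179) = 1/36179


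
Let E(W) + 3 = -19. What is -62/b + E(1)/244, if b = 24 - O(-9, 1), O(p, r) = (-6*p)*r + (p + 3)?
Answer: 1825/732 ≈ 2.4932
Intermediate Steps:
E(W) = -22 (E(W) = -3 - 19 = -22)
O(p, r) = 3 + p - 6*p*r (O(p, r) = -6*p*r + (3 + p) = 3 + p - 6*p*r)
b = -24 (b = 24 - (3 - 9 - 6*(-9)*1) = 24 - (3 - 9 + 54) = 24 - 1*48 = 24 - 48 = -24)
-62/b + E(1)/244 = -62/(-24) - 22/244 = -62*(-1/24) - 22*1/244 = 31/12 - 11/122 = 1825/732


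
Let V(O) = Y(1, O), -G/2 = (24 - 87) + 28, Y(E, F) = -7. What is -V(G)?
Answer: 7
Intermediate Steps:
G = 70 (G = -2*((24 - 87) + 28) = -2*(-63 + 28) = -2*(-35) = 70)
V(O) = -7
-V(G) = -1*(-7) = 7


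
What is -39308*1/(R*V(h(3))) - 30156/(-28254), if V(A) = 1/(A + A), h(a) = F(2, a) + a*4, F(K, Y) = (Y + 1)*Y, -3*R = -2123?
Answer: -26643927370/9997207 ≈ -2665.1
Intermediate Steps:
R = 2123/3 (R = -⅓*(-2123) = 2123/3 ≈ 707.67)
F(K, Y) = Y*(1 + Y) (F(K, Y) = (1 + Y)*Y = Y*(1 + Y))
h(a) = 4*a + a*(1 + a) (h(a) = a*(1 + a) + a*4 = a*(1 + a) + 4*a = 4*a + a*(1 + a))
V(A) = 1/(2*A)
-39308*1/(R*V(h(3))) - 30156/(-28254) = -39308/((1/(2*((3*(5 + 3)))))*(2123/3)) - 30156/(-28254) = -39308/((1/(2*((3*8))))*(2123/3)) - 30156*(-1/28254) = -39308/(((½)/24)*(2123/3)) + 5026/4709 = -39308/(((½)*(1/24))*(2123/3)) + 5026/4709 = -39308/((1/48)*(2123/3)) + 5026/4709 = -39308/2123/144 + 5026/4709 = -39308*144/2123 + 5026/4709 = -5660352/2123 + 5026/4709 = -26643927370/9997207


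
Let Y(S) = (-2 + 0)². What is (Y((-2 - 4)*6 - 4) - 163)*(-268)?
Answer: 42612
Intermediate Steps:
Y(S) = 4 (Y(S) = (-2)² = 4)
(Y((-2 - 4)*6 - 4) - 163)*(-268) = (4 - 163)*(-268) = -159*(-268) = 42612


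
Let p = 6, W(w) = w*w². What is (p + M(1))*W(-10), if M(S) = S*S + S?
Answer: -8000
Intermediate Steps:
W(w) = w³
M(S) = S + S² (M(S) = S² + S = S + S²)
(p + M(1))*W(-10) = (6 + 1*(1 + 1))*(-10)³ = (6 + 1*2)*(-1000) = (6 + 2)*(-1000) = 8*(-1000) = -8000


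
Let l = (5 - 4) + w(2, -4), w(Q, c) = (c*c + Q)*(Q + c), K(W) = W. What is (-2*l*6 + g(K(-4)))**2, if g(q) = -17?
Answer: 162409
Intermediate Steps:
w(Q, c) = (Q + c)*(Q + c**2) (w(Q, c) = (c**2 + Q)*(Q + c) = (Q + c**2)*(Q + c) = (Q + c)*(Q + c**2))
l = -35 (l = (5 - 4) + (2**2 + (-4)**3 + 2*(-4) + 2*(-4)**2) = 1 + (4 - 64 - 8 + 2*16) = 1 + (4 - 64 - 8 + 32) = 1 - 36 = -35)
(-2*l*6 + g(K(-4)))**2 = (-2*(-35)*6 - 17)**2 = (70*6 - 17)**2 = (420 - 17)**2 = 403**2 = 162409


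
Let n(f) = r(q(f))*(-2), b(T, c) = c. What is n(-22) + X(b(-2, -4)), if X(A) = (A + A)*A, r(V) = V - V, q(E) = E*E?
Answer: 32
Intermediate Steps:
q(E) = E²
r(V) = 0
n(f) = 0 (n(f) = 0*(-2) = 0)
X(A) = 2*A² (X(A) = (2*A)*A = 2*A²)
n(-22) + X(b(-2, -4)) = 0 + 2*(-4)² = 0 + 2*16 = 0 + 32 = 32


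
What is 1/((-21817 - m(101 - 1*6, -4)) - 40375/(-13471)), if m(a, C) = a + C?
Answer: -709/15530647 ≈ -4.5652e-5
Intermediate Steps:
m(a, C) = C + a
1/((-21817 - m(101 - 1*6, -4)) - 40375/(-13471)) = 1/((-21817 - (-4 + (101 - 1*6))) - 40375/(-13471)) = 1/((-21817 - (-4 + (101 - 6))) - 40375*(-1/13471)) = 1/((-21817 - (-4 + 95)) + 2125/709) = 1/((-21817 - 1*91) + 2125/709) = 1/((-21817 - 91) + 2125/709) = 1/(-21908 + 2125/709) = 1/(-15530647/709) = -709/15530647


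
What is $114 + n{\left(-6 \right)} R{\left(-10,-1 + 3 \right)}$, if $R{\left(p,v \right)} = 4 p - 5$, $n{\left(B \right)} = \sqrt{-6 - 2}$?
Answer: $114 - 90 i \sqrt{2} \approx 114.0 - 127.28 i$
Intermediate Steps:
$n{\left(B \right)} = 2 i \sqrt{2}$ ($n{\left(B \right)} = \sqrt{-8} = 2 i \sqrt{2}$)
$R{\left(p,v \right)} = -5 + 4 p$
$114 + n{\left(-6 \right)} R{\left(-10,-1 + 3 \right)} = 114 + 2 i \sqrt{2} \left(-5 + 4 \left(-10\right)\right) = 114 + 2 i \sqrt{2} \left(-5 - 40\right) = 114 + 2 i \sqrt{2} \left(-45\right) = 114 - 90 i \sqrt{2}$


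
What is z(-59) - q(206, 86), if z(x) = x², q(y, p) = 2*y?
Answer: 3069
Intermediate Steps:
z(-59) - q(206, 86) = (-59)² - 2*206 = 3481 - 1*412 = 3481 - 412 = 3069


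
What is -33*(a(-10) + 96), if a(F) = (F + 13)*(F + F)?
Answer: -1188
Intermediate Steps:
a(F) = 2*F*(13 + F) (a(F) = (13 + F)*(2*F) = 2*F*(13 + F))
-33*(a(-10) + 96) = -33*(2*(-10)*(13 - 10) + 96) = -33*(2*(-10)*3 + 96) = -33*(-60 + 96) = -33*36 = -1188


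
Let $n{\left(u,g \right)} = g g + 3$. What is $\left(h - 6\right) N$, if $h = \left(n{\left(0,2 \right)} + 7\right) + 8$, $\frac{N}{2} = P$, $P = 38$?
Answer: $1216$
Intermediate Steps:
$N = 76$ ($N = 2 \cdot 38 = 76$)
$n{\left(u,g \right)} = 3 + g^{2}$ ($n{\left(u,g \right)} = g^{2} + 3 = 3 + g^{2}$)
$h = 22$ ($h = \left(\left(3 + 2^{2}\right) + 7\right) + 8 = \left(\left(3 + 4\right) + 7\right) + 8 = \left(7 + 7\right) + 8 = 14 + 8 = 22$)
$\left(h - 6\right) N = \left(22 - 6\right) 76 = 16 \cdot 76 = 1216$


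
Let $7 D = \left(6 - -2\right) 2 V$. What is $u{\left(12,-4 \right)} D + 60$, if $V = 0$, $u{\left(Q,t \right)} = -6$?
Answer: $60$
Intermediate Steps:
$D = 0$ ($D = \frac{\left(6 - -2\right) 2 \cdot 0}{7} = \frac{\left(6 + 2\right) 2 \cdot 0}{7} = \frac{8 \cdot 2 \cdot 0}{7} = \frac{16 \cdot 0}{7} = \frac{1}{7} \cdot 0 = 0$)
$u{\left(12,-4 \right)} D + 60 = \left(-6\right) 0 + 60 = 0 + 60 = 60$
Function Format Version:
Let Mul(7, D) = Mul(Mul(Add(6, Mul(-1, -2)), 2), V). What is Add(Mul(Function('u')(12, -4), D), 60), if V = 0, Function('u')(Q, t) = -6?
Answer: 60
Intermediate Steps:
D = 0 (D = Mul(Rational(1, 7), Mul(Mul(Add(6, Mul(-1, -2)), 2), 0)) = Mul(Rational(1, 7), Mul(Mul(Add(6, 2), 2), 0)) = Mul(Rational(1, 7), Mul(Mul(8, 2), 0)) = Mul(Rational(1, 7), Mul(16, 0)) = Mul(Rational(1, 7), 0) = 0)
Add(Mul(Function('u')(12, -4), D), 60) = Add(Mul(-6, 0), 60) = Add(0, 60) = 60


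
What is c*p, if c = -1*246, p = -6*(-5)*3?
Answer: -22140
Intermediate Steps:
p = 90 (p = 30*3 = 90)
c = -246
c*p = -246*90 = -22140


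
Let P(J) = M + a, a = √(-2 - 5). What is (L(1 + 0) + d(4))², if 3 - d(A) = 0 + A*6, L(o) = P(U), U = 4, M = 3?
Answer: (18 - I*√7)² ≈ 317.0 - 95.247*I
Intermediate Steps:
a = I*√7 (a = √(-7) = I*√7 ≈ 2.6458*I)
P(J) = 3 + I*√7
L(o) = 3 + I*√7
d(A) = 3 - 6*A (d(A) = 3 - (0 + A*6) = 3 - (0 + 6*A) = 3 - 6*A)
(L(1 + 0) + d(4))² = ((3 + I*√7) + (3 - 6*4))² = ((3 + I*√7) + (3 - 24))² = ((3 + I*√7) - 21)² = (-18 + I*√7)²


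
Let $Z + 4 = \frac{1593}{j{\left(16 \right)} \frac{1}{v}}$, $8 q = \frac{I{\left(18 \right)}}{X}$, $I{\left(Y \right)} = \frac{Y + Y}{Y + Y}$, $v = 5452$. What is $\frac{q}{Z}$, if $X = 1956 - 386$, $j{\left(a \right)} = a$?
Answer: $\frac{1}{6817703020} \approx 1.4668 \cdot 10^{-10}$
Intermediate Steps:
$I{\left(Y \right)} = 1$ ($I{\left(Y \right)} = \frac{2 Y}{2 Y} = 2 Y \frac{1}{2 Y} = 1$)
$X = 1570$
$q = \frac{1}{12560}$ ($q = \frac{1 \cdot \frac{1}{1570}}{8} = \frac{1}{8} \cdot \frac{1}{1570} = \frac{1}{12560} \approx 7.9618 \cdot 10^{-5}$)
$Z = \frac{2171243}{4}$ ($Z = -4 + \frac{1593}{16 \cdot \frac{1}{5452}} = -4 + \frac{1593}{\frac{4}{1363}} = -4 + 1593 \cdot \frac{1363}{4} = -4 + \frac{2171259}{4} = \frac{2171243}{4} \approx 5.4281 \cdot 10^{5}$)
$\frac{q}{Z} = \frac{1}{12560 \cdot \frac{2171243}{4}} = \frac{1}{12560} \cdot \frac{4}{2171243} = \frac{1}{6817703020}$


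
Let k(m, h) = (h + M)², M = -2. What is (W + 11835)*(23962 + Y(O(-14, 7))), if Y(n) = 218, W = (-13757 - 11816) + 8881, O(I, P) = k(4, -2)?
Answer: -117442260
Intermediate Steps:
k(m, h) = (-2 + h)² (k(m, h) = (h - 2)² = (-2 + h)²)
O(I, P) = 16 (O(I, P) = (-2 - 2)² = (-4)² = 16)
W = -16692 (W = -25573 + 8881 = -16692)
(W + 11835)*(23962 + Y(O(-14, 7))) = (-16692 + 11835)*(23962 + 218) = -4857*24180 = -117442260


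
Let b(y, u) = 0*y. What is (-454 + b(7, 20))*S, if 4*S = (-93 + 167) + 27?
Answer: -22927/2 ≈ -11464.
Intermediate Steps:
b(y, u) = 0
S = 101/4 (S = ((-93 + 167) + 27)/4 = (74 + 27)/4 = (¼)*101 = 101/4 ≈ 25.250)
(-454 + b(7, 20))*S = (-454 + 0)*(101/4) = -454*101/4 = -22927/2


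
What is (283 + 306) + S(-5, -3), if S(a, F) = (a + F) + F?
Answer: 578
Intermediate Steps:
S(a, F) = a + 2*F (S(a, F) = (F + a) + F = a + 2*F)
(283 + 306) + S(-5, -3) = (283 + 306) + (-5 + 2*(-3)) = 589 + (-5 - 6) = 589 - 11 = 578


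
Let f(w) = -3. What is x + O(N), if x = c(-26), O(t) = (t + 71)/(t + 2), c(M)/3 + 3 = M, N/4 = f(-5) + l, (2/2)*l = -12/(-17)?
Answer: -11665/122 ≈ -95.615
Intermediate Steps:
l = 12/17 (l = -12/(-17) = -12*(-1/17) = 12/17 ≈ 0.70588)
N = -156/17 (N = 4*(-3 + 12/17) = 4*(-39/17) = -156/17 ≈ -9.1765)
c(M) = -9 + 3*M
O(t) = (71 + t)/(2 + t)
x = -87 (x = -9 + 3*(-26) = -9 - 78 = -87)
x + O(N) = -87 + (71 - 156/17)/(2 - 156/17) = -87 + (1051/17)/(-122/17) = -87 - 17/122*1051/17 = -87 - 1051/122 = -11665/122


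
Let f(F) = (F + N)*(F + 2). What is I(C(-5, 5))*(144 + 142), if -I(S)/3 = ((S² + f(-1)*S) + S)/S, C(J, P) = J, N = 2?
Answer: 2574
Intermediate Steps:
f(F) = (2 + F)² (f(F) = (F + 2)*(F + 2) = (2 + F)*(2 + F) = (2 + F)²)
I(S) = -3*(S² + 2*S)/S (I(S) = -3*((S² + (4 + (-1)² + 4*(-1))*S) + S)/S = -3*((S² + (4 + 1 - 4)*S) + S)/S = -3*((S² + 1*S) + S)/S = -3*((S² + S) + S)/S = -3*((S + S²) + S)/S = -3*(S² + 2*S)/S)
I(C(-5, 5))*(144 + 142) = (-6 - 3*(-5))*(144 + 142) = (-6 + 15)*286 = 9*286 = 2574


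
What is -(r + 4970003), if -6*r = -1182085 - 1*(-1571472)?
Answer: -29430631/6 ≈ -4.9051e+6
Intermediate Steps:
r = -389387/6 (r = -(-1182085 - 1*(-1571472))/6 = -(-1182085 + 1571472)/6 = -⅙*389387 = -389387/6 ≈ -64898.)
-(r + 4970003) = -(-389387/6 + 4970003) = -1*29430631/6 = -29430631/6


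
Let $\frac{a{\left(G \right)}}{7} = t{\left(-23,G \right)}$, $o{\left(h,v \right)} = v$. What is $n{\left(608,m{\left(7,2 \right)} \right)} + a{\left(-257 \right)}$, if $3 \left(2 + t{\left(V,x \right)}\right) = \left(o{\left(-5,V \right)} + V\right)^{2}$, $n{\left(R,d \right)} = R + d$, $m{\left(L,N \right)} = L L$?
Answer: $\frac{16741}{3} \approx 5580.3$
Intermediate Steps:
$m{\left(L,N \right)} = L^{2}$
$t{\left(V,x \right)} = -2 + \frac{4 V^{2}}{3}$ ($t{\left(V,x \right)} = -2 + \frac{\left(V + V\right)^{2}}{3} = -2 + \frac{\left(2 V\right)^{2}}{3} = -2 + \frac{4 V^{2}}{3}$)
$a{\left(G \right)} = \frac{14770}{3}$ ($a{\left(G \right)} = 7 \left(-2 + \frac{4 \left(-23\right)^{2}}{3}\right) = 7 \left(-2 + \frac{4}{3} \cdot 529\right) = 7 \left(-2 + \frac{2116}{3}\right) = 7 \cdot \frac{2110}{3} = \frac{14770}{3}$)
$n{\left(608,m{\left(7,2 \right)} \right)} + a{\left(-257 \right)} = \left(608 + 7^{2}\right) + \frac{14770}{3} = \left(608 + 49\right) + \frac{14770}{3} = 657 + \frac{14770}{3} = \frac{16741}{3}$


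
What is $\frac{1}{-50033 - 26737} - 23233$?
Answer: $- \frac{1783597411}{76770} \approx -23233.0$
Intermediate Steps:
$\frac{1}{-50033 - 26737} - 23233 = \frac{1}{-76770} - 23233 = - \frac{1}{76770} - 23233 = - \frac{1783597411}{76770}$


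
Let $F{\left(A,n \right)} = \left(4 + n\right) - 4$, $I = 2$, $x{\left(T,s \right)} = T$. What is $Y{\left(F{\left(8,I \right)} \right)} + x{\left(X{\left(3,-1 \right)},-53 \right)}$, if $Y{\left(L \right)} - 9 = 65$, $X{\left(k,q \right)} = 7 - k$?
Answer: $78$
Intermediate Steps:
$F{\left(A,n \right)} = n$
$Y{\left(L \right)} = 74$ ($Y{\left(L \right)} = 9 + 65 = 74$)
$Y{\left(F{\left(8,I \right)} \right)} + x{\left(X{\left(3,-1 \right)},-53 \right)} = 74 + \left(7 - 3\right) = 74 + 4 = 78$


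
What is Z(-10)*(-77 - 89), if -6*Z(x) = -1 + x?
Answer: -913/3 ≈ -304.33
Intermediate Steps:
Z(x) = ⅙ - x/6 (Z(x) = -(-1 + x)/6 = ⅙ - x/6)
Z(-10)*(-77 - 89) = (⅙ - ⅙*(-10))*(-77 - 89) = (⅙ + 5/3)*(-166) = (11/6)*(-166) = -913/3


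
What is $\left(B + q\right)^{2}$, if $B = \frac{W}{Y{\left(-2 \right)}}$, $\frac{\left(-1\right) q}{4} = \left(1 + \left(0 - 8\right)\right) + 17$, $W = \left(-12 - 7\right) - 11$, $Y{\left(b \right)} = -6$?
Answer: $1225$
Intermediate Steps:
$W = -30$ ($W = -19 - 11 = -30$)
$q = -40$ ($q = - 4 \left(\left(1 + \left(0 - 8\right)\right) + 17\right) = - 4 \left(\left(1 - 8\right) + 17\right) = - 4 \left(-7 + 17\right) = \left(-4\right) 10 = -40$)
$B = 5$ ($B = - \frac{30}{-6} = \left(-30\right) \left(- \frac{1}{6}\right) = 5$)
$\left(B + q\right)^{2} = \left(5 - 40\right)^{2} = \left(-35\right)^{2} = 1225$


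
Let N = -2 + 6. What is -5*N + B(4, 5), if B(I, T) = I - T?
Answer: -21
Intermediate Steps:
N = 4
-5*N + B(4, 5) = -5*4 + (4 - 1*5) = -20 + (4 - 5) = -20 - 1 = -21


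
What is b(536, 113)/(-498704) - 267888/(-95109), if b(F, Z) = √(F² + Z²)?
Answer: 89296/31703 - √300065/498704 ≈ 2.8155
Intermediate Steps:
b(536, 113)/(-498704) - 267888/(-95109) = √(536² + 113²)/(-498704) - 267888/(-95109) = √(287296 + 12769)*(-1/498704) - 267888*(-1/95109) = √300065*(-1/498704) + 89296/31703 = -√300065/498704 + 89296/31703 = 89296/31703 - √300065/498704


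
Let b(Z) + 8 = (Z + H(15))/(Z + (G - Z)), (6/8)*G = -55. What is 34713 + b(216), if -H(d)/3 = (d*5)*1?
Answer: 7635127/220 ≈ 34705.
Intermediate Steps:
G = -220/3 (G = (4/3)*(-55) = -220/3 ≈ -73.333)
H(d) = -15*d (H(d) = -3*d*5 = -3*5*d = -15*d)
b(Z) = -217/44 - 3*Z/220 (b(Z) = -8 + (Z - 15*15)/(Z + (-220/3 - Z)) = -8 + (Z - 225)/(-220/3) = -8 + (-225 + Z)*(-3/220) = -8 + (135/44 - 3*Z/220) = -217/44 - 3*Z/220)
34713 + b(216) = 34713 + (-217/44 - 3/220*216) = 34713 + (-217/44 - 162/55) = 34713 - 1733/220 = 7635127/220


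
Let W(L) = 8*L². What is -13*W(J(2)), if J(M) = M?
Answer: -416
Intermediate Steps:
-13*W(J(2)) = -104*2² = -104*4 = -13*32 = -416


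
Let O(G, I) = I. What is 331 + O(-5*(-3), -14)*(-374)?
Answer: 5567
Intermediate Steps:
331 + O(-5*(-3), -14)*(-374) = 331 - 14*(-374) = 331 + 5236 = 5567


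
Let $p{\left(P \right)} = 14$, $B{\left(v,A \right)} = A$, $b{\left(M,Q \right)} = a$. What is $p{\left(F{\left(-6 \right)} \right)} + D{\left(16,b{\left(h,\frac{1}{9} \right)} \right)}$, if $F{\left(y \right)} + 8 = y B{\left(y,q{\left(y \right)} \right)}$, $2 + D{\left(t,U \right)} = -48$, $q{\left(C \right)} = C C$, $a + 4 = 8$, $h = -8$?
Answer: $-36$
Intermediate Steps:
$a = 4$ ($a = -4 + 8 = 4$)
$q{\left(C \right)} = C^{2}$
$b{\left(M,Q \right)} = 4$
$D{\left(t,U \right)} = -50$ ($D{\left(t,U \right)} = -2 - 48 = -50$)
$F{\left(y \right)} = -8 + y^{3}$ ($F{\left(y \right)} = -8 + y y^{2} = -8 + y^{3}$)
$p{\left(F{\left(-6 \right)} \right)} + D{\left(16,b{\left(h,\frac{1}{9} \right)} \right)} = 14 - 50 = -36$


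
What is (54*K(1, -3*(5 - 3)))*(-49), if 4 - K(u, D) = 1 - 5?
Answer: -21168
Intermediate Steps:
K(u, D) = 8 (K(u, D) = 4 - (1 - 5) = 4 - 1*(-4) = 4 + 4 = 8)
(54*K(1, -3*(5 - 3)))*(-49) = (54*8)*(-49) = 432*(-49) = -21168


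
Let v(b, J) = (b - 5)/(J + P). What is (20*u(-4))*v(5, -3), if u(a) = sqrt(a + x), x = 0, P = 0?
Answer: 0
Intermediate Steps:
u(a) = sqrt(a) (u(a) = sqrt(a + 0) = sqrt(a))
v(b, J) = (-5 + b)/J (v(b, J) = (b - 5)/(J + 0) = (-5 + b)/J)
(20*u(-4))*v(5, -3) = (20*sqrt(-4))*((-5 + 5)/(-3)) = (20*(2*I))*(-1/3*0) = (40*I)*0 = 0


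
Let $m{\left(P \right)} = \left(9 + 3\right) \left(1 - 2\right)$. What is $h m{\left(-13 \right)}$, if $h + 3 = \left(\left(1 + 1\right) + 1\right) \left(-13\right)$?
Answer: $504$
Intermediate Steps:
$h = -42$ ($h = -3 + \left(\left(1 + 1\right) + 1\right) \left(-13\right) = -3 + \left(2 + 1\right) \left(-13\right) = -3 + 3 \left(-13\right) = -3 - 39 = -42$)
$m{\left(P \right)} = -12$ ($m{\left(P \right)} = 12 \left(-1\right) = -12$)
$h m{\left(-13 \right)} = \left(-42\right) \left(-12\right) = 504$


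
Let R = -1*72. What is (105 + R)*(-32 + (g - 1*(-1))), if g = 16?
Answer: -495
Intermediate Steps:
R = -72
(105 + R)*(-32 + (g - 1*(-1))) = (105 - 72)*(-32 + (16 - 1*(-1))) = 33*(-32 + (16 + 1)) = 33*(-32 + 17) = 33*(-15) = -495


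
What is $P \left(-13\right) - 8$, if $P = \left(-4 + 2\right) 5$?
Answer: $122$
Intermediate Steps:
$P = -10$ ($P = \left(-2\right) 5 = -10$)
$P \left(-13\right) - 8 = \left(-10\right) \left(-13\right) - 8 = 130 - 8 = 122$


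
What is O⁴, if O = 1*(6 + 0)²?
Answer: 1679616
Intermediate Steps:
O = 36 (O = 1*6² = 1*36 = 36)
O⁴ = 36⁴ = 1679616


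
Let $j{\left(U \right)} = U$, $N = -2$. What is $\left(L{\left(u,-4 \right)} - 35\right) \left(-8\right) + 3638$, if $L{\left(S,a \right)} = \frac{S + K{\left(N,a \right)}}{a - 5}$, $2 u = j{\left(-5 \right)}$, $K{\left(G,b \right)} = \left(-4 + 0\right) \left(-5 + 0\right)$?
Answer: $\frac{35402}{9} \approx 3933.6$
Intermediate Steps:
$K{\left(G,b \right)} = 20$ ($K{\left(G,b \right)} = \left(-4\right) \left(-5\right) = 20$)
$u = - \frac{5}{2}$ ($u = \frac{1}{2} \left(-5\right) = - \frac{5}{2} \approx -2.5$)
$L{\left(S,a \right)} = \frac{20 + S}{-5 + a}$ ($L{\left(S,a \right)} = \frac{S + 20}{a - 5} = \frac{20 + S}{-5 + a}$)
$\left(L{\left(u,-4 \right)} - 35\right) \left(-8\right) + 3638 = \left(\frac{20 - \frac{5}{2}}{-5 - 4} - 35\right) \left(-8\right) + 3638 = \left(\frac{1}{-9} \cdot \frac{35}{2} - 35\right) \left(-8\right) + 3638 = \left(\left(- \frac{1}{9}\right) \frac{35}{2} - 35\right) \left(-8\right) + 3638 = \left(- \frac{35}{18} - 35\right) \left(-8\right) + 3638 = \left(- \frac{665}{18}\right) \left(-8\right) + 3638 = \frac{2660}{9} + 3638 = \frac{35402}{9}$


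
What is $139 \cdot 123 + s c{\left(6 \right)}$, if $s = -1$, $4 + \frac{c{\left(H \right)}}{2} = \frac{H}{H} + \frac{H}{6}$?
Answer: $17101$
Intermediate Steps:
$c{\left(H \right)} = -6 + \frac{H}{3}$ ($c{\left(H \right)} = -8 + 2 \left(\frac{H}{H} + \frac{H}{6}\right) = -8 + 2 \left(1 + H \frac{1}{6}\right) = -8 + 2 \left(1 + \frac{H}{6}\right) = -8 + \left(2 + \frac{H}{3}\right) = -6 + \frac{H}{3}$)
$139 \cdot 123 + s c{\left(6 \right)} = 139 \cdot 123 - \left(-6 + \frac{1}{3} \cdot 6\right) = 17097 - \left(-6 + 2\right) = 17097 - -4 = 17097 + 4 = 17101$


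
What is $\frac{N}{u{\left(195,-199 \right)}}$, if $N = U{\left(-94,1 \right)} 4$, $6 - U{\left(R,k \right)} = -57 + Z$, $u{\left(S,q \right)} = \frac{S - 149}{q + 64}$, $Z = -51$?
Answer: $- \frac{30780}{23} \approx -1338.3$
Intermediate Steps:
$u{\left(S,q \right)} = \frac{-149 + S}{64 + q}$
$U{\left(R,k \right)} = 114$ ($U{\left(R,k \right)} = 6 - \left(-57 - 51\right) = 6 - -108 = 6 + 108 = 114$)
$N = 456$ ($N = 114 \cdot 4 = 456$)
$\frac{N}{u{\left(195,-199 \right)}} = \frac{456}{\frac{1}{64 - 199} \left(-149 + 195\right)} = \frac{456}{\frac{1}{-135} \cdot 46} = \frac{456}{\left(- \frac{1}{135}\right) 46} = \frac{456}{- \frac{46}{135}} = 456 \left(- \frac{135}{46}\right) = - \frac{30780}{23}$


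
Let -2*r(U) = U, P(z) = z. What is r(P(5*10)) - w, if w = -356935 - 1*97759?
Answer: 454669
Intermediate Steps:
w = -454694 (w = -356935 - 97759 = -454694)
r(U) = -U/2
r(P(5*10)) - w = -5*10/2 - 1*(-454694) = -½*50 + 454694 = -25 + 454694 = 454669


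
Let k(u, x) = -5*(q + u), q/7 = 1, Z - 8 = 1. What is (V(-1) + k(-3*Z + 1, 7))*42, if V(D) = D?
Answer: 3948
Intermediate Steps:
Z = 9 (Z = 8 + 1 = 9)
q = 7 (q = 7*1 = 7)
k(u, x) = -35 - 5*u (k(u, x) = -5*(7 + u) = -35 - 5*u)
(V(-1) + k(-3*Z + 1, 7))*42 = (-1 + (-35 - 5*(-3*9 + 1)))*42 = (-1 + (-35 - 5*(-27 + 1)))*42 = (-1 + (-35 - 5*(-26)))*42 = (-1 + (-35 + 130))*42 = (-1 + 95)*42 = 94*42 = 3948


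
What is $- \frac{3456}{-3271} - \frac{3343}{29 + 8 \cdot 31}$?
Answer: $- \frac{9977641}{906067} \approx -11.012$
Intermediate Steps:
$- \frac{3456}{-3271} - \frac{3343}{29 + 8 \cdot 31} = \left(-3456\right) \left(- \frac{1}{3271}\right) - \frac{3343}{29 + 248} = \frac{3456}{3271} - \frac{3343}{277} = - \frac{9977641}{906067}$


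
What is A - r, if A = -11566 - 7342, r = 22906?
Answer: -41814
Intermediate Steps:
A = -18908
A - r = -18908 - 1*22906 = -18908 - 22906 = -41814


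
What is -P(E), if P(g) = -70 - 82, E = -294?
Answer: 152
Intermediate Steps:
P(g) = -152
-P(E) = -1*(-152) = 152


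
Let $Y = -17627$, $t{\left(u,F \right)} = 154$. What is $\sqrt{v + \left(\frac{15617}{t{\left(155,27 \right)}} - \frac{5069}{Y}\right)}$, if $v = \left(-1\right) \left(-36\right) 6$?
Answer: $\frac{\sqrt{47776553915046}}{387794} \approx 17.824$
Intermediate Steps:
$v = 216$ ($v = 36 \cdot 6 = 216$)
$\sqrt{v + \left(\frac{15617}{t{\left(155,27 \right)}} - \frac{5069}{Y}\right)} = \sqrt{216 + \left(\frac{15617}{154} - \frac{5069}{-17627}\right)} = \sqrt{216 + \left(15617 \cdot \frac{1}{154} - - \frac{5069}{17627}\right)} = \sqrt{216 + \left(\frac{2231}{22} + \frac{5069}{17627}\right)} = \sqrt{216 + \frac{39437355}{387794}} = \sqrt{\frac{123200859}{387794}} = \frac{\sqrt{47776553915046}}{387794}$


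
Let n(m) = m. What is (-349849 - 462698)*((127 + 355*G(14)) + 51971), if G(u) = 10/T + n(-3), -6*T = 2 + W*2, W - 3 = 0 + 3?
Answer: -281613351807/7 ≈ -4.0230e+10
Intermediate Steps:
W = 6 (W = 3 + (0 + 3) = 3 + 3 = 6)
T = -7/3 (T = -(2 + 6*2)/6 = -(2 + 12)/6 = -⅙*14 = -7/3 ≈ -2.3333)
G(u) = -51/7 (G(u) = 10/(-7/3) - 3 = 10*(-3/7) - 3 = -30/7 - 3 = -51/7)
(-349849 - 462698)*((127 + 355*G(14)) + 51971) = (-349849 - 462698)*((127 + 355*(-51/7)) + 51971) = -812547*((127 - 18105/7) + 51971) = -812547*(-17216/7 + 51971) = -812547*346581/7 = -281613351807/7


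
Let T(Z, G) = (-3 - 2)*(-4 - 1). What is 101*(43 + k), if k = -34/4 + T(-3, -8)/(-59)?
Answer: 406121/118 ≈ 3441.7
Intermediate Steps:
T(Z, G) = 25 (T(Z, G) = -5*(-5) = 25)
k = -1053/118 (k = -34/4 + 25/(-59) = -34*¼ + 25*(-1/59) = -17/2 - 25/59 = -1053/118 ≈ -8.9237)
101*(43 + k) = 101*(43 - 1053/118) = 101*(4021/118) = 406121/118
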